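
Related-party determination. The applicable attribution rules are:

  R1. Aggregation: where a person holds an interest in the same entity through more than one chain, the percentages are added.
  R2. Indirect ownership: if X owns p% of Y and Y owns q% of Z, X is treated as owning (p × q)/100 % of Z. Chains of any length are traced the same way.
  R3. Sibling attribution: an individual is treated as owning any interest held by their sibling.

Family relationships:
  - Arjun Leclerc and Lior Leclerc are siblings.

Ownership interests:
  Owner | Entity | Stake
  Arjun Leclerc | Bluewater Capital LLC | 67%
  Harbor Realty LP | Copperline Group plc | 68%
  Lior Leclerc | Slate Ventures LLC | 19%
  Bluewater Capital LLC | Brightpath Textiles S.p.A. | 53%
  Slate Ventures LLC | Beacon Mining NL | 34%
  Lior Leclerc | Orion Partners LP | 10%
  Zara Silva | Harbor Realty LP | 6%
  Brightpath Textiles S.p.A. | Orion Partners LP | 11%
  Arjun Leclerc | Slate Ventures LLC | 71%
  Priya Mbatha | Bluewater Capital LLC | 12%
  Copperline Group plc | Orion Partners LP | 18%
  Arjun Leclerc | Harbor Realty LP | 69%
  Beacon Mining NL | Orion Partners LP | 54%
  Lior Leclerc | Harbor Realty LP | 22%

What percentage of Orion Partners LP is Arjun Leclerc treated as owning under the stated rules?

By sibling attribution (R3), Arjun Leclerc is treated as also owning Lior Leclerc's interest in Harbor Realty LP, giving 69% + 22% = 91%.
By sibling attribution (R3), Arjun Leclerc is treated as also owning Lior Leclerc's interest in Slate Ventures LLC, giving 71% + 19% = 90%.
By sibling attribution (R3), Arjun Leclerc is treated as owning Lior Leclerc's 10% interest in Orion Partners LP.
Chain via Harbor Realty LP → Copperline Group plc (R2): 91% × 68% × 18% = 11.1384% of Orion Partners LP.
Chain via Slate Ventures LLC → Beacon Mining NL (R2): 90% × 34% × 54% = 16.524% of Orion Partners LP.
Chain via Bluewater Capital LLC → Brightpath Textiles S.p.A. (R2): 67% × 53% × 11% = 3.9061% of Orion Partners LP.
Direct interest in Orion Partners LP: 10%.
Aggregating (R1): 11.1384% + 16.524% + 3.9061% + 10% = 41.5685%.

41.5685%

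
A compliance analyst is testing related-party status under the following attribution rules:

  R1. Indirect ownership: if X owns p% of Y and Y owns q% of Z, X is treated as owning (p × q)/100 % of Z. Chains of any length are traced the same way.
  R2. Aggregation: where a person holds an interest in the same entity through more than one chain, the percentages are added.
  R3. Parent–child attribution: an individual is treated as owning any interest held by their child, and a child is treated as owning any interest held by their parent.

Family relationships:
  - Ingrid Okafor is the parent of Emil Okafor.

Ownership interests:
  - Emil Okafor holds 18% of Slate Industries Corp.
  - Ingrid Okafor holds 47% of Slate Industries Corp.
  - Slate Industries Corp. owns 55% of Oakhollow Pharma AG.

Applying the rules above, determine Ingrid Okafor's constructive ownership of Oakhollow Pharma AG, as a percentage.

35.75%

By parent–child attribution (R3), Ingrid Okafor is treated as also owning Emil Okafor's interest in Slate Industries Corp, giving 47% + 18% = 65%.
Chain via Slate Industries Corp. (R1): 65% × 55% = 35.75% of Oakhollow Pharma AG.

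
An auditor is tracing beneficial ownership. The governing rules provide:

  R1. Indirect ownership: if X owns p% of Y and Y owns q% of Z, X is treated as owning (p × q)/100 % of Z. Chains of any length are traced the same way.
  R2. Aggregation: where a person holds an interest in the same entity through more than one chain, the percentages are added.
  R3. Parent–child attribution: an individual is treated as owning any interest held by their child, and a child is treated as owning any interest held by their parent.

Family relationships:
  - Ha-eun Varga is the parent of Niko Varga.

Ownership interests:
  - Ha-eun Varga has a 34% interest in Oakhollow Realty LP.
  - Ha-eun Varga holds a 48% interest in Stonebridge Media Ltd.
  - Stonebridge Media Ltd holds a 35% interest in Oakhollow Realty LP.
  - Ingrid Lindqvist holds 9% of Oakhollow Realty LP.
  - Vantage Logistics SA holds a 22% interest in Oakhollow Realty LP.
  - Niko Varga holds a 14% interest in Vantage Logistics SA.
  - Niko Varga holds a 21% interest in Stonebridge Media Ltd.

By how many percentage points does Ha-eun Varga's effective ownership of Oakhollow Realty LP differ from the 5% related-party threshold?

By parent–child attribution (R3), Ha-eun Varga is treated as also owning Niko Varga's interest in Stonebridge Media Ltd, giving 48% + 21% = 69%.
By parent–child attribution (R3), Ha-eun Varga is treated as owning Niko Varga's 14% interest in Vantage Logistics SA.
Chain via Stonebridge Media Ltd (R1): 69% × 35% = 24.15% of Oakhollow Realty LP.
Direct interest in Oakhollow Realty LP: 34%.
Chain via Vantage Logistics SA (R1): 14% × 22% = 3.08% of Oakhollow Realty LP.
Aggregating (R2): 24.15% + 34% + 3.08% = 61.23%.
61.23% exceeds the 5% threshold by 56.23 percentage points.

56.23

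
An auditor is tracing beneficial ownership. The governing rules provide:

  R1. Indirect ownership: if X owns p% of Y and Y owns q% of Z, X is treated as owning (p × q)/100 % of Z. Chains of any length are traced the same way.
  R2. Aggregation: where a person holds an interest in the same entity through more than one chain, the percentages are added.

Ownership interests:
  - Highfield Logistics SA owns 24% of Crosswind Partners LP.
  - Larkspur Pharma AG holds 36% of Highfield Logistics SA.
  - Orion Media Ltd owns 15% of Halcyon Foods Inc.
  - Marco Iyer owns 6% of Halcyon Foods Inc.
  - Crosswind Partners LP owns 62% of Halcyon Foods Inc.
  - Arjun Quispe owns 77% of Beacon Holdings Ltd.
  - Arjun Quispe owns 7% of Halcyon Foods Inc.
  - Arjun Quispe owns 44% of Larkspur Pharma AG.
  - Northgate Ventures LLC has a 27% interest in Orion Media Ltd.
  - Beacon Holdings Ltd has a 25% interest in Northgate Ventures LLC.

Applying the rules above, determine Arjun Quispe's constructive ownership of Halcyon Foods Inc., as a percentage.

Chain via Beacon Holdings Ltd → Northgate Ventures LLC → Orion Media Ltd (R1): 77% × 25% × 27% × 15% = 0.779625% of Halcyon Foods Inc.
Chain via Larkspur Pharma AG → Highfield Logistics SA → Crosswind Partners LP (R1): 44% × 36% × 24% × 62% = 2.356992% of Halcyon Foods Inc.
Direct interest in Halcyon Foods Inc: 7%.
Aggregating (R2): 0.779625% + 2.356992% + 7% = 10.136617%.

10.136617%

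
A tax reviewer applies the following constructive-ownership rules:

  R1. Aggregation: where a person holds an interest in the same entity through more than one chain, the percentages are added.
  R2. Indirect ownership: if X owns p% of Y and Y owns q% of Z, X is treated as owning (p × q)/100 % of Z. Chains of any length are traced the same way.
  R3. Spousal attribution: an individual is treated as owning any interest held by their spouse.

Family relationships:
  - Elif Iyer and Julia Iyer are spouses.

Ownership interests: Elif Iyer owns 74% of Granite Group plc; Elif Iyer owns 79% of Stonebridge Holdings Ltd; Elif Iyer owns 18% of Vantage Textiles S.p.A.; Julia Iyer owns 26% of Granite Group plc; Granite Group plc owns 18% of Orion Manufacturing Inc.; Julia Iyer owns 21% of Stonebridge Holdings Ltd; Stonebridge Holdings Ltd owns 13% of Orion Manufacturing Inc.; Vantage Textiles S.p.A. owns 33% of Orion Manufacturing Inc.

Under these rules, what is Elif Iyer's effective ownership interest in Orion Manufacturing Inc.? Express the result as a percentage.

36.94%

By spousal attribution (R3), Elif Iyer is treated as also owning Julia Iyer's interest in Granite Group plc, giving 74% + 26% = 100%.
By spousal attribution (R3), Elif Iyer is treated as also owning Julia Iyer's interest in Stonebridge Holdings Ltd, giving 79% + 21% = 100%.
Chain via Granite Group plc (R2): 100% × 18% = 18% of Orion Manufacturing Inc.
Chain via Stonebridge Holdings Ltd (R2): 100% × 13% = 13% of Orion Manufacturing Inc.
Chain via Vantage Textiles S.p.A. (R2): 18% × 33% = 5.94% of Orion Manufacturing Inc.
Aggregating (R1): 18% + 13% + 5.94% = 36.94%.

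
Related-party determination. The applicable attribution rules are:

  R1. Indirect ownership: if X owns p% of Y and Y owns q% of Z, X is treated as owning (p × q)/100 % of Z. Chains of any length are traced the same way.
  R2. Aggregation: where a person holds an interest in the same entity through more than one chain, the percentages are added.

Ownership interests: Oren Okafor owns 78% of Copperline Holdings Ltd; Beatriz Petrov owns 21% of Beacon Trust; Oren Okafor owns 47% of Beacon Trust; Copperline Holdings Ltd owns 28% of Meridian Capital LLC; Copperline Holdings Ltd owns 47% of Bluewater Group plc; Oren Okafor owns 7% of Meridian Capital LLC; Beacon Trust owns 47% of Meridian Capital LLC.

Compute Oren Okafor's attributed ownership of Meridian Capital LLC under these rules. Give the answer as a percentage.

Chain via Beacon Trust (R1): 47% × 47% = 22.09% of Meridian Capital LLC.
Chain via Copperline Holdings Ltd (R1): 78% × 28% = 21.84% of Meridian Capital LLC.
Direct interest in Meridian Capital LLC: 7%.
Aggregating (R2): 22.09% + 21.84% + 7% = 50.93%.

50.93%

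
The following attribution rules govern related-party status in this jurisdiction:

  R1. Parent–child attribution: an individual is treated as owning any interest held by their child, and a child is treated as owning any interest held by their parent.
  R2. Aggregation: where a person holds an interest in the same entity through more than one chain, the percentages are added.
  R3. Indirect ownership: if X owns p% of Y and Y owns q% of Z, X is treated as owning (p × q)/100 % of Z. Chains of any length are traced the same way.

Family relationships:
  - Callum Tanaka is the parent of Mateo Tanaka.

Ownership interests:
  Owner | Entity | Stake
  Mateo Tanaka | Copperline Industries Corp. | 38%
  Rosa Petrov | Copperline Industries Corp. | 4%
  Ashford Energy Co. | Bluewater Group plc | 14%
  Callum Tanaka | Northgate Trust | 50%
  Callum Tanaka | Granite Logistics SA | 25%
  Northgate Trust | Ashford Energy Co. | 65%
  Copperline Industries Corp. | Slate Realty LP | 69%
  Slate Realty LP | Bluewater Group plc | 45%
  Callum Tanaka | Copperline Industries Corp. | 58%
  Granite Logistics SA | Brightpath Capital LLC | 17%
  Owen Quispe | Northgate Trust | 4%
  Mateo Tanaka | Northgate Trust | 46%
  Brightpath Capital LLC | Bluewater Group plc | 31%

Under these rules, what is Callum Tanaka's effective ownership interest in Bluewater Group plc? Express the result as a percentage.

By parent–child attribution (R1), Callum Tanaka is treated as also owning Mateo Tanaka's interest in Northgate Trust, giving 50% + 46% = 96%.
By parent–child attribution (R1), Callum Tanaka is treated as also owning Mateo Tanaka's interest in Copperline Industries Corp, giving 58% + 38% = 96%.
Chain via Northgate Trust → Ashford Energy Co. (R3): 96% × 65% × 14% = 8.736% of Bluewater Group plc.
Chain via Copperline Industries Corp. → Slate Realty LP (R3): 96% × 69% × 45% = 29.808% of Bluewater Group plc.
Chain via Granite Logistics SA → Brightpath Capital LLC (R3): 25% × 17% × 31% = 1.3175% of Bluewater Group plc.
Aggregating (R2): 8.736% + 29.808% + 1.3175% = 39.8615%.

39.8615%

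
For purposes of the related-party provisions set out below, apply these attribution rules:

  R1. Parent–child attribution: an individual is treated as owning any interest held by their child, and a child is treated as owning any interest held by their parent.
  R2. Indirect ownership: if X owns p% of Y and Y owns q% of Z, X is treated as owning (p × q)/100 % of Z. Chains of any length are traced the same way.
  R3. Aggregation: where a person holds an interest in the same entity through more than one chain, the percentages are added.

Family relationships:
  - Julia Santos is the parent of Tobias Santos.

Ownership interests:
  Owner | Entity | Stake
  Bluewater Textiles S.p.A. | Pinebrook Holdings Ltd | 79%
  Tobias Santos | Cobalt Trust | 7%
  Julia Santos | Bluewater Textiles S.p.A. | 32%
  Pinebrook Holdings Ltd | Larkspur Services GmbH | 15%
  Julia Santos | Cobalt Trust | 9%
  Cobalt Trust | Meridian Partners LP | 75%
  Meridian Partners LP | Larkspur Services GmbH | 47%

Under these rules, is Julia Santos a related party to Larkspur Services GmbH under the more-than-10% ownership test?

No

By parent–child attribution (R1), Julia Santos is treated as also owning Tobias Santos's interest in Cobalt Trust, giving 9% + 7% = 16%.
Chain via Bluewater Textiles S.p.A. → Pinebrook Holdings Ltd (R2): 32% × 79% × 15% = 3.792% of Larkspur Services GmbH.
Chain via Cobalt Trust → Meridian Partners LP (R2): 16% × 75% × 47% = 5.64% of Larkspur Services GmbH.
Aggregating (R3): 3.792% + 5.64% = 9.432%.
9.432% does not exceed the 10% threshold, so Julia is not a related party to Larkspur Services GmbH.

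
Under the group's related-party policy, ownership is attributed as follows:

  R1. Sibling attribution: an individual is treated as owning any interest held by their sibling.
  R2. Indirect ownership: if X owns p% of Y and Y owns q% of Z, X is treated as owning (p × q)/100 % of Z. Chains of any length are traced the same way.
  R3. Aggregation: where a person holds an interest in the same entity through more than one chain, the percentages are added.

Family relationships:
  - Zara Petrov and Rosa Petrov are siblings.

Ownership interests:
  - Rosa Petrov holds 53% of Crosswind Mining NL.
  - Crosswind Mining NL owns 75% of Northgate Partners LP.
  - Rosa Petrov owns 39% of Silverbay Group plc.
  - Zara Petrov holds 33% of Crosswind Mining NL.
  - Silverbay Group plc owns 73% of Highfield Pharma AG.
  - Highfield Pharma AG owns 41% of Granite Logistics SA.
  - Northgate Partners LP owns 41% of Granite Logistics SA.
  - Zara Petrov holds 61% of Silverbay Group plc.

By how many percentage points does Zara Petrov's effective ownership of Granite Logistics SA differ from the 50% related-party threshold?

By sibling attribution (R1), Zara Petrov is treated as also owning Rosa Petrov's interest in Crosswind Mining NL, giving 33% + 53% = 86%.
By sibling attribution (R1), Zara Petrov is treated as also owning Rosa Petrov's interest in Silverbay Group plc, giving 61% + 39% = 100%.
Chain via Crosswind Mining NL → Northgate Partners LP (R2): 86% × 75% × 41% = 26.445% of Granite Logistics SA.
Chain via Silverbay Group plc → Highfield Pharma AG (R2): 100% × 73% × 41% = 29.93% of Granite Logistics SA.
Aggregating (R3): 26.445% + 29.93% = 56.375%.
56.375% exceeds the 50% threshold by 6.375 percentage points.

6.375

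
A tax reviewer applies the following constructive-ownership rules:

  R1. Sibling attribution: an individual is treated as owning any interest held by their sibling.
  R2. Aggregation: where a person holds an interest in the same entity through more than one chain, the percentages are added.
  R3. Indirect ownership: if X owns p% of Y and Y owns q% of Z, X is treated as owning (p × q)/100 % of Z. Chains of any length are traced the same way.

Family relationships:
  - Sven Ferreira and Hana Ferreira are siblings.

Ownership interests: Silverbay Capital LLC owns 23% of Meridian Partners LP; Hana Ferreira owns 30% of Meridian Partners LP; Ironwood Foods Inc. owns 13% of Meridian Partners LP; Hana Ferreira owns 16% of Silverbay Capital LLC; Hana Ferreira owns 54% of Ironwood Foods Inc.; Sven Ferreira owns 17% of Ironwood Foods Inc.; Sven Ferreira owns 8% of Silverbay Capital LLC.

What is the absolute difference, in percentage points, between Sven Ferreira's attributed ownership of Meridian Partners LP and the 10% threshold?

34.75

By sibling attribution (R1), Sven Ferreira is treated as also owning Hana Ferreira's interest in Silverbay Capital LLC, giving 8% + 16% = 24%.
By sibling attribution (R1), Sven Ferreira is treated as also owning Hana Ferreira's interest in Ironwood Foods Inc, giving 17% + 54% = 71%.
By sibling attribution (R1), Sven Ferreira is treated as owning Hana Ferreira's 30% interest in Meridian Partners LP.
Chain via Silverbay Capital LLC (R3): 24% × 23% = 5.52% of Meridian Partners LP.
Chain via Ironwood Foods Inc. (R3): 71% × 13% = 9.23% of Meridian Partners LP.
Direct interest in Meridian Partners LP: 30%.
Aggregating (R2): 5.52% + 9.23% + 30% = 44.75%.
44.75% exceeds the 10% threshold by 34.75 percentage points.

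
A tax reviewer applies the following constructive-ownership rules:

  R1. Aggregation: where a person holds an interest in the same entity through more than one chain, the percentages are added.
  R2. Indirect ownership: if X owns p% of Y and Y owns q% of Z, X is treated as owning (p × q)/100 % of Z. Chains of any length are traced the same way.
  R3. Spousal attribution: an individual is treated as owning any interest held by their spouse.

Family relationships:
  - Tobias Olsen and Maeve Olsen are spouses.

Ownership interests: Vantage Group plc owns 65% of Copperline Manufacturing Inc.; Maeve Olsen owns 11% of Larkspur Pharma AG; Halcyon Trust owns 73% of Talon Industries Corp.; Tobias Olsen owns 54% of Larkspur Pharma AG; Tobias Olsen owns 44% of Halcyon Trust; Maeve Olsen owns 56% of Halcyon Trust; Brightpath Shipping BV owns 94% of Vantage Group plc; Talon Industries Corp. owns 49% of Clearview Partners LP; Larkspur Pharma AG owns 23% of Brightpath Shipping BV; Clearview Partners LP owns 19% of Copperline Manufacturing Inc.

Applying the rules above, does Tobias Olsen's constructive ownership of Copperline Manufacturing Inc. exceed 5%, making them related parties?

Yes

By spousal attribution (R3), Tobias Olsen is treated as also owning Maeve Olsen's interest in Halcyon Trust, giving 44% + 56% = 100%.
By spousal attribution (R3), Tobias Olsen is treated as also owning Maeve Olsen's interest in Larkspur Pharma AG, giving 54% + 11% = 65%.
Chain via Halcyon Trust → Talon Industries Corp. → Clearview Partners LP (R2): 100% × 73% × 49% × 19% = 6.7963% of Copperline Manufacturing Inc.
Chain via Larkspur Pharma AG → Brightpath Shipping BV → Vantage Group plc (R2): 65% × 23% × 94% × 65% = 9.13445% of Copperline Manufacturing Inc.
Aggregating (R1): 6.7963% + 9.13445% = 15.93075%.
15.93075% exceeds the 5% threshold, so Tobias is a related party to Copperline Manufacturing Inc.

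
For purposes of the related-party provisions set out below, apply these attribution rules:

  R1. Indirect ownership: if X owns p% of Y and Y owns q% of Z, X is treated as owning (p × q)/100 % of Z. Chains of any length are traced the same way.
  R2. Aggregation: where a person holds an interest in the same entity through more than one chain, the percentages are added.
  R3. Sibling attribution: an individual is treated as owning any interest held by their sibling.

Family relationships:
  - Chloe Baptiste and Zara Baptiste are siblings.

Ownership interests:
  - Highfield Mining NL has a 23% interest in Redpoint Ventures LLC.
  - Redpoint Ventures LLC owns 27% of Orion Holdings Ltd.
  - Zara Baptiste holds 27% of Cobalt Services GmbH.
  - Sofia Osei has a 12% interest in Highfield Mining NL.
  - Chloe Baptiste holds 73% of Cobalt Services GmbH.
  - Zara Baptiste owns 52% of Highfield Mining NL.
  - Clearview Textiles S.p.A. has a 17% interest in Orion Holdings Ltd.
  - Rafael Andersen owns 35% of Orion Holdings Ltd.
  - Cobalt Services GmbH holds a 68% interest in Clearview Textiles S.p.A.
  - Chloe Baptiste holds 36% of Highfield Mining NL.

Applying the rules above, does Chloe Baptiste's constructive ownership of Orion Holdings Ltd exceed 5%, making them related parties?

By sibling attribution (R3), Chloe Baptiste is treated as also owning Zara Baptiste's interest in Highfield Mining NL, giving 36% + 52% = 88%.
By sibling attribution (R3), Chloe Baptiste is treated as also owning Zara Baptiste's interest in Cobalt Services GmbH, giving 73% + 27% = 100%.
Chain via Highfield Mining NL → Redpoint Ventures LLC (R1): 88% × 23% × 27% = 5.4648% of Orion Holdings Ltd.
Chain via Cobalt Services GmbH → Clearview Textiles S.p.A. (R1): 100% × 68% × 17% = 11.56% of Orion Holdings Ltd.
Aggregating (R2): 5.4648% + 11.56% = 17.0248%.
17.0248% exceeds the 5% threshold, so Chloe is a related party to Orion Holdings Ltd.

Yes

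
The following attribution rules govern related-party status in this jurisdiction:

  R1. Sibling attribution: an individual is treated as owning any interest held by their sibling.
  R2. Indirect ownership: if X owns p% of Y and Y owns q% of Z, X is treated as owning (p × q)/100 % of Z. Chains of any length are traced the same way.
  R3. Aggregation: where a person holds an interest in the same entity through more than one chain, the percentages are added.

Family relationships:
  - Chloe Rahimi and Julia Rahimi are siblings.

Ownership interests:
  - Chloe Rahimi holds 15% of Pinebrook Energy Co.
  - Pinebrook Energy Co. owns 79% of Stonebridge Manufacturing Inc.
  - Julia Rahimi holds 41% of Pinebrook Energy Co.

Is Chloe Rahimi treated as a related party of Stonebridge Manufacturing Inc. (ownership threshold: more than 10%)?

Yes

By sibling attribution (R1), Chloe Rahimi is treated as also owning Julia Rahimi's interest in Pinebrook Energy Co, giving 15% + 41% = 56%.
Chain via Pinebrook Energy Co. (R2): 56% × 79% = 44.24% of Stonebridge Manufacturing Inc.
44.24% exceeds the 10% threshold, so Chloe is a related party to Stonebridge Manufacturing Inc.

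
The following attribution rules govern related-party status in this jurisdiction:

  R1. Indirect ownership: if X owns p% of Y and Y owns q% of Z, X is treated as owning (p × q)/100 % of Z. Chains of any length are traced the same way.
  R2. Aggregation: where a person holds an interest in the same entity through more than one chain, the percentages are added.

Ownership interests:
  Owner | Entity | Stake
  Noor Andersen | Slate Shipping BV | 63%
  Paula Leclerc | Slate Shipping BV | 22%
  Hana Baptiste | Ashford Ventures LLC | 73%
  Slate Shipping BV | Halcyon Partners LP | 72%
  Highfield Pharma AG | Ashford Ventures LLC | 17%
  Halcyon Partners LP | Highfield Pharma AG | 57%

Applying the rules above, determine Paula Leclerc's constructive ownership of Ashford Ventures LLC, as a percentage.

Chain via Slate Shipping BV → Halcyon Partners LP → Highfield Pharma AG (R1): 22% × 72% × 57% × 17% = 1.534896% of Ashford Ventures LLC.

1.534896%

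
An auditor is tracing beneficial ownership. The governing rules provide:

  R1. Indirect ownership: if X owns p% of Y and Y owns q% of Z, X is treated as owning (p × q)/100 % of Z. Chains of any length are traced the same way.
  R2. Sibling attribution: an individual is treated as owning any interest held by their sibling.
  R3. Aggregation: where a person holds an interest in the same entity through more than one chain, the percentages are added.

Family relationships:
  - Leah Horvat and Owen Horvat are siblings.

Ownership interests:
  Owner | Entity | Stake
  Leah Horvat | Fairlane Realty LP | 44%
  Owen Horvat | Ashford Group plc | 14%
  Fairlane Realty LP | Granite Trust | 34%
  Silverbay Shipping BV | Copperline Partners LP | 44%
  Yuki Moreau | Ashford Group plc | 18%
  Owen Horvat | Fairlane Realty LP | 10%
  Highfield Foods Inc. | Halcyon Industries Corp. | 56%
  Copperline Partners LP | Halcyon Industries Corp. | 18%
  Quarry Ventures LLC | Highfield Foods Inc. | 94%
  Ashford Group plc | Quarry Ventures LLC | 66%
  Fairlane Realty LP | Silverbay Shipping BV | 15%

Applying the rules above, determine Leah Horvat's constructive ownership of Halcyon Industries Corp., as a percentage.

By sibling attribution (R2), Leah Horvat is treated as also owning Owen Horvat's interest in Fairlane Realty LP, giving 44% + 10% = 54%.
By sibling attribution (R2), Leah Horvat is treated as owning Owen Horvat's 14% interest in Ashford Group plc.
Chain via Fairlane Realty LP → Silverbay Shipping BV → Copperline Partners LP (R1): 54% × 15% × 44% × 18% = 0.64152% of Halcyon Industries Corp.
Chain via Ashford Group plc → Quarry Ventures LLC → Highfield Foods Inc. (R1): 14% × 66% × 94% × 56% = 4.863936% of Halcyon Industries Corp.
Aggregating (R3): 0.64152% + 4.863936% = 5.505456%.

5.505456%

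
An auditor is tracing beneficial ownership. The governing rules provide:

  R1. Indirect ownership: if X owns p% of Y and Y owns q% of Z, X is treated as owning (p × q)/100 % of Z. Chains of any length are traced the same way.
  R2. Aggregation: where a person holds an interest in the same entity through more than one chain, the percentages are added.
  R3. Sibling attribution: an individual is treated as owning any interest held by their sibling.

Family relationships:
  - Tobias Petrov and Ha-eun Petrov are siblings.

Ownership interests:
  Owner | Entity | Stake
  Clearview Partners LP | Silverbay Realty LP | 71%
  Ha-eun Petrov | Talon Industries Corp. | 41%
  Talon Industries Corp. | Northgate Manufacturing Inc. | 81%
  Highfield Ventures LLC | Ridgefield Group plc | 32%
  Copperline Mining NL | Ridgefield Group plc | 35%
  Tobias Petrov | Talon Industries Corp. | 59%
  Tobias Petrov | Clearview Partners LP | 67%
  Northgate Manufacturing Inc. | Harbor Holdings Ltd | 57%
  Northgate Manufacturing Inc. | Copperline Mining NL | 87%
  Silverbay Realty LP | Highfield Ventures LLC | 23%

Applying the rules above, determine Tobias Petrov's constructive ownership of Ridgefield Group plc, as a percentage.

By sibling attribution (R3), Tobias Petrov is treated as also owning Ha-eun Petrov's interest in Talon Industries Corp, giving 59% + 41% = 100%.
Chain via Talon Industries Corp. → Northgate Manufacturing Inc. → Copperline Mining NL (R1): 100% × 81% × 87% × 35% = 24.6645% of Ridgefield Group plc.
Chain via Clearview Partners LP → Silverbay Realty LP → Highfield Ventures LLC (R1): 67% × 71% × 23% × 32% = 3.501152% of Ridgefield Group plc.
Aggregating (R2): 24.6645% + 3.501152% = 28.165652%.

28.165652%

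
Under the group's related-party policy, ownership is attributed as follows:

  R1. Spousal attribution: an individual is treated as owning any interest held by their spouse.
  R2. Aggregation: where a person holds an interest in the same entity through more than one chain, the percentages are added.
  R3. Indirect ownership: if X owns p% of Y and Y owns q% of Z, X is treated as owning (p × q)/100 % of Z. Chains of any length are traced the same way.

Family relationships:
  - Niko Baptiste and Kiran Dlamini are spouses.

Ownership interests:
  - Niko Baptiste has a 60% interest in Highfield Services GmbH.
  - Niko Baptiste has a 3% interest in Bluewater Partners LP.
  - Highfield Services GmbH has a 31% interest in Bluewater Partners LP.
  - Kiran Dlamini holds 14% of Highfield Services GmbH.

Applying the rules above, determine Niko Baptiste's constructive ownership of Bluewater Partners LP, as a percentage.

By spousal attribution (R1), Niko Baptiste is treated as also owning Kiran Dlamini's interest in Highfield Services GmbH, giving 60% + 14% = 74%.
Chain via Highfield Services GmbH (R3): 74% × 31% = 22.94% of Bluewater Partners LP.
Direct interest in Bluewater Partners LP: 3%.
Aggregating (R2): 22.94% + 3% = 25.94%.

25.94%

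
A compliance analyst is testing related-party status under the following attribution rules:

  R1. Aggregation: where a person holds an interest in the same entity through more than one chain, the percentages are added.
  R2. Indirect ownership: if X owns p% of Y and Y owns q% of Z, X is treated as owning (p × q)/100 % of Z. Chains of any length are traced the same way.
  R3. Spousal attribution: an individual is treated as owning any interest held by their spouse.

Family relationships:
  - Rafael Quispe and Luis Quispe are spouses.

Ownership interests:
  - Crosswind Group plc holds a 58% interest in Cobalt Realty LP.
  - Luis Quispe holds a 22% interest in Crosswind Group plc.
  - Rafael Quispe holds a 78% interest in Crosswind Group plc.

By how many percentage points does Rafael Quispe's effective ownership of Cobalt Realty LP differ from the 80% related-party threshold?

22

By spousal attribution (R3), Rafael Quispe is treated as also owning Luis Quispe's interest in Crosswind Group plc, giving 78% + 22% = 100%.
Chain via Crosswind Group plc (R2): 100% × 58% = 58% of Cobalt Realty LP.
58% falls short of the 80% threshold by 22 percentage points.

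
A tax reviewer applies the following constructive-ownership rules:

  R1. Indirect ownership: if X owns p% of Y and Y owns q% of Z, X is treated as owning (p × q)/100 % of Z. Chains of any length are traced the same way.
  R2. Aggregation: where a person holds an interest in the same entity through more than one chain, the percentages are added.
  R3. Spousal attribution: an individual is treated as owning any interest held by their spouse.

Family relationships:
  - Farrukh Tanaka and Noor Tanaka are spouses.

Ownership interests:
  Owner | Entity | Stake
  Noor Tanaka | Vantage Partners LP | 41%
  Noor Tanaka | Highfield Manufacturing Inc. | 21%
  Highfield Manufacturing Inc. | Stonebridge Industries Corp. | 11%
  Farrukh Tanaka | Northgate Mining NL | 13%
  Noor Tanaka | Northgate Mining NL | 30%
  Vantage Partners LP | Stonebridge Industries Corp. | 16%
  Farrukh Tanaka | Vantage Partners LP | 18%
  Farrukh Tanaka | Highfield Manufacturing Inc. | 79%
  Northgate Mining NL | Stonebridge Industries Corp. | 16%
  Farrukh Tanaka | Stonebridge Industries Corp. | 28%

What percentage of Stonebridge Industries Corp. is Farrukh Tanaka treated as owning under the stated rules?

By spousal attribution (R3), Farrukh Tanaka is treated as also owning Noor Tanaka's interest in Northgate Mining NL, giving 13% + 30% = 43%.
By spousal attribution (R3), Farrukh Tanaka is treated as also owning Noor Tanaka's interest in Highfield Manufacturing Inc, giving 79% + 21% = 100%.
By spousal attribution (R3), Farrukh Tanaka is treated as also owning Noor Tanaka's interest in Vantage Partners LP, giving 18% + 41% = 59%.
Chain via Northgate Mining NL (R1): 43% × 16% = 6.88% of Stonebridge Industries Corp.
Chain via Highfield Manufacturing Inc. (R1): 100% × 11% = 11% of Stonebridge Industries Corp.
Chain via Vantage Partners LP (R1): 59% × 16% = 9.44% of Stonebridge Industries Corp.
Direct interest in Stonebridge Industries Corp: 28%.
Aggregating (R2): 6.88% + 11% + 9.44% + 28% = 55.32%.

55.32%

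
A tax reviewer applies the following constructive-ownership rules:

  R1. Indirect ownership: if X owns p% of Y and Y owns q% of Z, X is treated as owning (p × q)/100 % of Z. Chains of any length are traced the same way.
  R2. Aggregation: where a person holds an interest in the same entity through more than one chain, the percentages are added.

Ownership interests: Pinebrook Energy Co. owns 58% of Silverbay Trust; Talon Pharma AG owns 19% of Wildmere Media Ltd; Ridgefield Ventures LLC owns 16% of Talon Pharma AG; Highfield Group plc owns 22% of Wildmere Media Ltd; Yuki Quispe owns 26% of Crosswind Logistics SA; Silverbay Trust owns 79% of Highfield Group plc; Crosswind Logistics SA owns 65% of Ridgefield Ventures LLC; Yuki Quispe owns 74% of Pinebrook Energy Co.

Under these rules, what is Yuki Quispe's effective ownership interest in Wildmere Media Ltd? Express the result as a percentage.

7.973256%

Chain via Pinebrook Energy Co. → Silverbay Trust → Highfield Group plc (R1): 74% × 58% × 79% × 22% = 7.459496% of Wildmere Media Ltd.
Chain via Crosswind Logistics SA → Ridgefield Ventures LLC → Talon Pharma AG (R1): 26% × 65% × 16% × 19% = 0.51376% of Wildmere Media Ltd.
Aggregating (R2): 7.459496% + 0.51376% = 7.973256%.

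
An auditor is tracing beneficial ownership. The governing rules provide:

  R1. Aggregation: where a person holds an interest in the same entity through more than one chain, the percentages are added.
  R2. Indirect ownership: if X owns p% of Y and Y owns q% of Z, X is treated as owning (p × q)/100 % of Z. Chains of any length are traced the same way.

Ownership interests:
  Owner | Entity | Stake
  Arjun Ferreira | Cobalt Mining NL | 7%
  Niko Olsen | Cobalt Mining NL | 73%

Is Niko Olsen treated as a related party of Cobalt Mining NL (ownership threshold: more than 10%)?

Direct interest in Cobalt Mining NL: 73%.
73% exceeds the 10% threshold, so Niko is a related party to Cobalt Mining NL.

Yes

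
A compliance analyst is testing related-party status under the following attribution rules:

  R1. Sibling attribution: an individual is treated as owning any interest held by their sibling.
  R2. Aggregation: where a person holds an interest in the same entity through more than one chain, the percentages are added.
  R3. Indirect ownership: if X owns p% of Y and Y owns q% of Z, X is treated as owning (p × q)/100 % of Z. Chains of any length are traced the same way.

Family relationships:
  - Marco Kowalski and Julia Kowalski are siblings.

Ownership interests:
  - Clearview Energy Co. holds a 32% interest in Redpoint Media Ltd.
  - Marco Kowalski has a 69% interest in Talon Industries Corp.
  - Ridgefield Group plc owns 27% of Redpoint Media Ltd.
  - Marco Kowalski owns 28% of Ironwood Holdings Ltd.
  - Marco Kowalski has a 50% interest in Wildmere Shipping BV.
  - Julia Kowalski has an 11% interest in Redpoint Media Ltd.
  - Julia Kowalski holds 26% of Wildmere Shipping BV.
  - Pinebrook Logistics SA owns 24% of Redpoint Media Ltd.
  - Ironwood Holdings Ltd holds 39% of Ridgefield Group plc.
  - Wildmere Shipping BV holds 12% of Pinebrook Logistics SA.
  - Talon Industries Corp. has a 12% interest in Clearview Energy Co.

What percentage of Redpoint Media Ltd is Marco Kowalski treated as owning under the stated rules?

18.7868%

By sibling attribution (R1), Marco Kowalski is treated as also owning Julia Kowalski's interest in Wildmere Shipping BV, giving 50% + 26% = 76%.
By sibling attribution (R1), Marco Kowalski is treated as owning Julia Kowalski's 11% interest in Redpoint Media Ltd.
Chain via Talon Industries Corp. → Clearview Energy Co. (R3): 69% × 12% × 32% = 2.6496% of Redpoint Media Ltd.
Chain via Wildmere Shipping BV → Pinebrook Logistics SA (R3): 76% × 12% × 24% = 2.1888% of Redpoint Media Ltd.
Chain via Ironwood Holdings Ltd → Ridgefield Group plc (R3): 28% × 39% × 27% = 2.9484% of Redpoint Media Ltd.
Direct interest in Redpoint Media Ltd: 11%.
Aggregating (R2): 2.6496% + 2.1888% + 2.9484% + 11% = 18.7868%.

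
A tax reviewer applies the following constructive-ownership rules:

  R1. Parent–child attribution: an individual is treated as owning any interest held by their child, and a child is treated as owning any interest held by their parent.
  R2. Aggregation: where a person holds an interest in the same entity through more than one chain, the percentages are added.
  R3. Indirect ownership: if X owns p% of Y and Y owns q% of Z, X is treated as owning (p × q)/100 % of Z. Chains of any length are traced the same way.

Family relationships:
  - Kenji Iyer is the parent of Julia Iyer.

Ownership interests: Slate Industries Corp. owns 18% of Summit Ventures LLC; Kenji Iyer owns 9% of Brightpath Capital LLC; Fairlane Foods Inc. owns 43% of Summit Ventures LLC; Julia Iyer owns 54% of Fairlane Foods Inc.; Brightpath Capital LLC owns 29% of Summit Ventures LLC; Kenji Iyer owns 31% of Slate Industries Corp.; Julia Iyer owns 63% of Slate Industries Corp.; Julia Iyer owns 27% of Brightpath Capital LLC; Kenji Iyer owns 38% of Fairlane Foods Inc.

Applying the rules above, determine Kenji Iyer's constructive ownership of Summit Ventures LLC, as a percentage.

By parent–child attribution (R1), Kenji Iyer is treated as also owning Julia Iyer's interest in Slate Industries Corp, giving 31% + 63% = 94%.
By parent–child attribution (R1), Kenji Iyer is treated as also owning Julia Iyer's interest in Fairlane Foods Inc, giving 38% + 54% = 92%.
By parent–child attribution (R1), Kenji Iyer is treated as also owning Julia Iyer's interest in Brightpath Capital LLC, giving 9% + 27% = 36%.
Chain via Slate Industries Corp. (R3): 94% × 18% = 16.92% of Summit Ventures LLC.
Chain via Fairlane Foods Inc. (R3): 92% × 43% = 39.56% of Summit Ventures LLC.
Chain via Brightpath Capital LLC (R3): 36% × 29% = 10.44% of Summit Ventures LLC.
Aggregating (R2): 16.92% + 39.56% + 10.44% = 66.92%.

66.92%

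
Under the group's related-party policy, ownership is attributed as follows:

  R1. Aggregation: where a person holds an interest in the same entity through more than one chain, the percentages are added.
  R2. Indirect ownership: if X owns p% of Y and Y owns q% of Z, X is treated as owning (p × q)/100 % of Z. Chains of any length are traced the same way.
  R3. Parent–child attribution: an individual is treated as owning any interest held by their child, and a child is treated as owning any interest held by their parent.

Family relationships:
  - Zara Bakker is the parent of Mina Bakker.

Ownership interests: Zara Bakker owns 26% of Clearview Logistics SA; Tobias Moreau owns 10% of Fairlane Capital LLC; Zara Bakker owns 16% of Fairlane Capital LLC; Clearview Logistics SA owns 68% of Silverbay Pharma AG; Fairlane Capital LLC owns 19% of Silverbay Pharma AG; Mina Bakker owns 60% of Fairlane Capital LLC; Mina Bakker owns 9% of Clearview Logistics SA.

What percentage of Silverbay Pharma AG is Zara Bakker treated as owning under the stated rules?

By parent–child attribution (R3), Zara Bakker is treated as also owning Mina Bakker's interest in Fairlane Capital LLC, giving 16% + 60% = 76%.
By parent–child attribution (R3), Zara Bakker is treated as also owning Mina Bakker's interest in Clearview Logistics SA, giving 26% + 9% = 35%.
Chain via Fairlane Capital LLC (R2): 76% × 19% = 14.44% of Silverbay Pharma AG.
Chain via Clearview Logistics SA (R2): 35% × 68% = 23.8% of Silverbay Pharma AG.
Aggregating (R1): 14.44% + 23.8% = 38.24%.

38.24%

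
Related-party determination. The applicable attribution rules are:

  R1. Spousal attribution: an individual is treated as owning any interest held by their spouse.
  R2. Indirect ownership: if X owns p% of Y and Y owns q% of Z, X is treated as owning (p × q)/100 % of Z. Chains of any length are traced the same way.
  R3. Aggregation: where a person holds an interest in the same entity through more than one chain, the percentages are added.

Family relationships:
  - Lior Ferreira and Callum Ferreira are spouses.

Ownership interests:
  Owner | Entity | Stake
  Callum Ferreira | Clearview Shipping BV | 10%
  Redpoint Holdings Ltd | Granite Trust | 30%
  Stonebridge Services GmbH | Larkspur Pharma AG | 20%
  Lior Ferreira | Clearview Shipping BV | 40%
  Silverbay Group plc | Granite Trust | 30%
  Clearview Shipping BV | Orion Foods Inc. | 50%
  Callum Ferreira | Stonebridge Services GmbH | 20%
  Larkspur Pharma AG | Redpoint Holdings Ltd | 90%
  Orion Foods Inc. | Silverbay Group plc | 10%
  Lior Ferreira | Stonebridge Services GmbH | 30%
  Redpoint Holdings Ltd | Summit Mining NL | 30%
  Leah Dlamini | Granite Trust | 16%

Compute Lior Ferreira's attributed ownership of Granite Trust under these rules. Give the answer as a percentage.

By spousal attribution (R1), Lior Ferreira is treated as also owning Callum Ferreira's interest in Stonebridge Services GmbH, giving 30% + 20% = 50%.
By spousal attribution (R1), Lior Ferreira is treated as also owning Callum Ferreira's interest in Clearview Shipping BV, giving 40% + 10% = 50%.
Chain via Stonebridge Services GmbH → Larkspur Pharma AG → Redpoint Holdings Ltd (R2): 50% × 20% × 90% × 30% = 2.7% of Granite Trust.
Chain via Clearview Shipping BV → Orion Foods Inc. → Silverbay Group plc (R2): 50% × 50% × 10% × 30% = 0.75% of Granite Trust.
Aggregating (R3): 2.7% + 0.75% = 3.45%.

3.45%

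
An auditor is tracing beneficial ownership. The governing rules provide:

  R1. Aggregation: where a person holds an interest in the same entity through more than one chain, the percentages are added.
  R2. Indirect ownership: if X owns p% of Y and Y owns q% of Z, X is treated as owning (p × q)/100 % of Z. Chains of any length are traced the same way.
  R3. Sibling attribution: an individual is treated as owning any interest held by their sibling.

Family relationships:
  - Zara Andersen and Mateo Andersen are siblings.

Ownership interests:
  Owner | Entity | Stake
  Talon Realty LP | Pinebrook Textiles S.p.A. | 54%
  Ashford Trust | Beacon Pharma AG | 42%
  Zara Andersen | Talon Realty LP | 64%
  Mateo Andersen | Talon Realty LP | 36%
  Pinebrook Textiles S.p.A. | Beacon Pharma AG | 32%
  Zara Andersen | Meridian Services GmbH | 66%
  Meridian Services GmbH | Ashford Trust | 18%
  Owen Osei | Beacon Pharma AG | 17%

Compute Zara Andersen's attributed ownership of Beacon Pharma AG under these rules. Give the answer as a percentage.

By sibling attribution (R3), Zara Andersen is treated as also owning Mateo Andersen's interest in Talon Realty LP, giving 64% + 36% = 100%.
Chain via Talon Realty LP → Pinebrook Textiles S.p.A. (R2): 100% × 54% × 32% = 17.28% of Beacon Pharma AG.
Chain via Meridian Services GmbH → Ashford Trust (R2): 66% × 18% × 42% = 4.9896% of Beacon Pharma AG.
Aggregating (R1): 17.28% + 4.9896% = 22.2696%.

22.2696%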